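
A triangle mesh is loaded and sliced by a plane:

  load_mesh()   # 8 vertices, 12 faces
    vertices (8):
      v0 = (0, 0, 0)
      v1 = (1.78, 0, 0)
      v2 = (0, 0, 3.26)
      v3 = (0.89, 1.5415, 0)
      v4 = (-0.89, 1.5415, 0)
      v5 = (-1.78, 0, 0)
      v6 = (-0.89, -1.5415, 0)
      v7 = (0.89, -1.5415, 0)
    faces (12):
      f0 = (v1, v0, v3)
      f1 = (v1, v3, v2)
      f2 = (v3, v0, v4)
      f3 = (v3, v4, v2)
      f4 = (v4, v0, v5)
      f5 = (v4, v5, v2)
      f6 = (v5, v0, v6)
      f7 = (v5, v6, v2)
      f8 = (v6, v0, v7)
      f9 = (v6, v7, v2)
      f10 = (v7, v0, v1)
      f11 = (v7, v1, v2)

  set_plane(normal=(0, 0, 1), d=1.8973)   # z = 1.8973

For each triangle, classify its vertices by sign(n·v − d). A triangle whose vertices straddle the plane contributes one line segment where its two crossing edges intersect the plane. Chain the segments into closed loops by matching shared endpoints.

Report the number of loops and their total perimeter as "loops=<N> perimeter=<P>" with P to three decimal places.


Straddling triangles (6 of 12):
  (v1,v3,v2) [--+] → (0.372025, 0.644356, 1.8973)–(0.744051, 0, 1.8973)  len=0.7440
  (v3,v4,v2) [--+] → (-0.372025, 0.644356, 1.8973)–(0.372025, 0.644356, 1.8973)  len=0.7441
  (v4,v5,v2) [--+] → (-0.744051, 0, 1.8973)–(-0.372025, 0.644356, 1.8973)  len=0.7440
  (v5,v6,v2) [--+] → (-0.372025, -0.644356, 1.8973)–(-0.744051, 0, 1.8973)  len=0.7440
  (v6,v7,v2) [--+] → (0.372025, -0.644356, 1.8973)–(-0.372025, -0.644356, 1.8973)  len=0.7441
  (v7,v1,v2) [--+] → (0.744051, 0, 1.8973)–(0.372025, -0.644356, 1.8973)  len=0.7440

Chained into 1 loop(s):
  loop 1: 6 segments, perimeter = 4.4643
Total perimeter = 4.464

loops=1 perimeter=4.464


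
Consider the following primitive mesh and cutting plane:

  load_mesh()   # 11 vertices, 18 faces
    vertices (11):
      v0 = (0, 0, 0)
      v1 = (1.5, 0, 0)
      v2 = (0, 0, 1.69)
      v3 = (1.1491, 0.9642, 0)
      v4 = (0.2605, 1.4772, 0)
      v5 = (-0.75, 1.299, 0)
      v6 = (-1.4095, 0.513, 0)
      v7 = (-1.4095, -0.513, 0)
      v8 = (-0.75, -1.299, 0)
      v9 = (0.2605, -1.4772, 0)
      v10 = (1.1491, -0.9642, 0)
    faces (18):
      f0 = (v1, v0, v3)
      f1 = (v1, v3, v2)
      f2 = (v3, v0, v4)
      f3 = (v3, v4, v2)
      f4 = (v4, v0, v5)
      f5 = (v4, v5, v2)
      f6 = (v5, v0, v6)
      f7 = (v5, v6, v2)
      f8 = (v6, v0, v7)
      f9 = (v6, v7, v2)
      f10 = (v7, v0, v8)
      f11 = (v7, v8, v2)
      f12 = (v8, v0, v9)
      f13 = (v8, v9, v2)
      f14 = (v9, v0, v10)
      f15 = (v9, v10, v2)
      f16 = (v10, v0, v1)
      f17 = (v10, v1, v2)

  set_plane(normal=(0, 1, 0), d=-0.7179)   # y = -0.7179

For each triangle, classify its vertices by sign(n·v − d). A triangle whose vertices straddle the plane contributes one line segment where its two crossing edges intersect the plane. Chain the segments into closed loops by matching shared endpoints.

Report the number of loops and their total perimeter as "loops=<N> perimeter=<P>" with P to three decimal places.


Straddling triangles (8 of 18):
  (v7,v0,v8) [++-] → (-0.414492, -0.7179, 0)–(-1.23758, -0.7179, 0)  len=0.8231
  (v7,v8,v2) [+-+] → (-1.23758, -0.7179, 0)–(-0.414492, -0.7179, 0.756012)  len=1.1176
  (v8,v0,v9) [-+-] → (-0.414492, -0.7179, 0)–(0.1266, -0.7179, 0)  len=0.5411
  (v8,v9,v2) [--+] → (0.1266, -0.7179, 0.868682)–(-0.414492, -0.7179, 0.756012)  len=0.5527
  (v9,v0,v10) [-+-] → (0.1266, -0.7179, 0)–(0.855568, -0.7179, 0)  len=0.7290
  (v9,v10,v2) [--+] → (0.855568, -0.7179, 0.431702)–(0.1266, -0.7179, 0.868682)  len=0.8499
  (v10,v0,v1) [-++] → (0.855568, -0.7179, 0)–(1.23874, -0.7179, 0)  len=0.3832
  (v10,v1,v2) [-++] → (1.23874, -0.7179, 0)–(0.855568, -0.7179, 0.431702)  len=0.5772

Chained into 1 loop(s):
  loop 1: 8 segments, perimeter = 5.5737
Total perimeter = 5.574

loops=1 perimeter=5.574


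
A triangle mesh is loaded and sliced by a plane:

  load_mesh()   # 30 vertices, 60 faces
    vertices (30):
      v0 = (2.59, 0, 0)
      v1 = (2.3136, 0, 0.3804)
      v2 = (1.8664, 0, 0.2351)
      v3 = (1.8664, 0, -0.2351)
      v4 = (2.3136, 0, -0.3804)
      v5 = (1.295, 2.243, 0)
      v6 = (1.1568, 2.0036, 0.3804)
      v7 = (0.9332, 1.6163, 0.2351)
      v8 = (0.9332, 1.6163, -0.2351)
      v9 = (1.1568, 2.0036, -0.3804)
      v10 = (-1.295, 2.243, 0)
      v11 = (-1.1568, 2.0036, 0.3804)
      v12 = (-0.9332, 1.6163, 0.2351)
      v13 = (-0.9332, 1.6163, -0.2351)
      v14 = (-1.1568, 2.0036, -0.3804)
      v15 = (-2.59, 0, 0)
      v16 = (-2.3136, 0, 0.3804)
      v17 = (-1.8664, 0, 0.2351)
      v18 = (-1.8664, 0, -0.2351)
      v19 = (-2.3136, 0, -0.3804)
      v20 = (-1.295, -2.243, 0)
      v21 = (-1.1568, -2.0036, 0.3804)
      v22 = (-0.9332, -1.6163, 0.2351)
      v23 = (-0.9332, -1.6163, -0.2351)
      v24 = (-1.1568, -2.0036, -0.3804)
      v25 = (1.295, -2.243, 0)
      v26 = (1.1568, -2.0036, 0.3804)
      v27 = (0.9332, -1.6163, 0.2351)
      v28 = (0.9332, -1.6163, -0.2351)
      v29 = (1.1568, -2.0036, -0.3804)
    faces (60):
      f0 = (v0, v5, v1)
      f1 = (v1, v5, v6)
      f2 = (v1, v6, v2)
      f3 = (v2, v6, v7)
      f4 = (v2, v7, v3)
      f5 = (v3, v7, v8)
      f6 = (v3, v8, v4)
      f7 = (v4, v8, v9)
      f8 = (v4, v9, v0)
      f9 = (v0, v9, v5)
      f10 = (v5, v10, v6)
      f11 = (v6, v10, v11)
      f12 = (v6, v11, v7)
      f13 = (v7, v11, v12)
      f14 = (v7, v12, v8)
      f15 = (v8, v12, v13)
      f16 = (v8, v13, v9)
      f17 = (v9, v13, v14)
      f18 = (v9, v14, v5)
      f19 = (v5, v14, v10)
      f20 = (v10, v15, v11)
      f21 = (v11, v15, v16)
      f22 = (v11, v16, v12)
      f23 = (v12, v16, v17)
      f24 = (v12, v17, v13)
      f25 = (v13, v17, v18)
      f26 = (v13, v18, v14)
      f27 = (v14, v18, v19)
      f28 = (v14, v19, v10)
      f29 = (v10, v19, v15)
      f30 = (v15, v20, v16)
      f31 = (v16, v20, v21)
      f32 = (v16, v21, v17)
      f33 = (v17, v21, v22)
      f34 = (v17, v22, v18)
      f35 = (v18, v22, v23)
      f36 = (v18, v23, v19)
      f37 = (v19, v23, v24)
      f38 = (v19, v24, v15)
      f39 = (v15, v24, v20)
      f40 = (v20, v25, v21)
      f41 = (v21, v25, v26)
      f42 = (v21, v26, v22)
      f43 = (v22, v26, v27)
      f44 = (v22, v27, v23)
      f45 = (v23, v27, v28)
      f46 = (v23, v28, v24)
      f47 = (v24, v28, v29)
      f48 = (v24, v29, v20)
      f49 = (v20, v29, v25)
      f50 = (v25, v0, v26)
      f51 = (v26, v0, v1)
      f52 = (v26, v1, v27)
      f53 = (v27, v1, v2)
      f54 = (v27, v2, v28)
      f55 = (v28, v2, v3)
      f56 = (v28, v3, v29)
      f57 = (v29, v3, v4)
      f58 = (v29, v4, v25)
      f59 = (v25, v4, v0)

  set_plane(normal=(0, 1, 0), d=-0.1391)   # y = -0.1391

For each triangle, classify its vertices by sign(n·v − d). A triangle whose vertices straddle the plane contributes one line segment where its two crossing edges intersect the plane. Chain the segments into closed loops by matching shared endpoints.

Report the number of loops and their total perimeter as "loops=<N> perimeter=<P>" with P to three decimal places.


Straddling triangles (20 of 60):
  (v15,v20,v16) [+-+] → (-2.50969, -0.1391, 0)–(-2.25043, -0.1391, 0.356809)  len=0.4411
  (v16,v20,v21) [+--] → (-2.25043, -0.1391, 0.356809)–(-2.23329, -0.1391, 0.3804)  len=0.0292
  (v16,v21,v17) [+-+] → (-2.23329, -0.1391, 0.3804)–(-1.81714, -0.1391, 0.245187)  len=0.4376
  (v17,v21,v22) [+--] → (-1.81714, -0.1391, 0.245187)–(-1.78609, -0.1391, 0.2351)  len=0.0326
  (v17,v22,v18) [+-+] → (-1.78609, -0.1391, 0.2351)–(-1.78609, -0.1391, -0.194634)  len=0.4297
  (v18,v22,v23) [+--] → (-1.78609, -0.1391, -0.194634)–(-1.78609, -0.1391, -0.2351)  len=0.0405
  (v18,v23,v19) [+-+] → (-1.78609, -0.1391, -0.2351)–(-2.1948, -0.1391, -0.367895)  len=0.4297
  (v19,v23,v24) [+--] → (-2.1948, -0.1391, -0.367895)–(-2.23329, -0.1391, -0.3804)  len=0.0405
  (v19,v24,v15) [+-+] → (-2.23329, -0.1391, -0.3804)–(-2.4905, -0.1391, -0.0264093)  len=0.4376
  (v15,v24,v20) [+--] → (-2.4905, -0.1391, -0.0264093)–(-2.50969, -0.1391, 0)  len=0.0326
  (v25,v0,v26) [-+-] → (2.50969, -0.1391, 0)–(2.4905, -0.1391, 0.0264093)  len=0.0326
  (v26,v0,v1) [-++] → (2.4905, -0.1391, 0.0264093)–(2.23329, -0.1391, 0.3804)  len=0.4376
  (v26,v1,v27) [-+-] → (2.23329, -0.1391, 0.3804)–(2.1948, -0.1391, 0.367895)  len=0.0405
  (v27,v1,v2) [-++] → (2.1948, -0.1391, 0.367895)–(1.78609, -0.1391, 0.2351)  len=0.4297
  (v27,v2,v28) [-+-] → (1.78609, -0.1391, 0.2351)–(1.78609, -0.1391, 0.194634)  len=0.0405
  (v28,v2,v3) [-++] → (1.78609, -0.1391, 0.194634)–(1.78609, -0.1391, -0.2351)  len=0.4297
  (v28,v3,v29) [-+-] → (1.78609, -0.1391, -0.2351)–(1.81714, -0.1391, -0.245187)  len=0.0326
  (v29,v3,v4) [-++] → (1.81714, -0.1391, -0.245187)–(2.23329, -0.1391, -0.3804)  len=0.4376
  (v29,v4,v25) [-+-] → (2.23329, -0.1391, -0.3804)–(2.25043, -0.1391, -0.356809)  len=0.0292
  (v25,v4,v0) [-++] → (2.25043, -0.1391, -0.356809)–(2.50969, -0.1391, 0)  len=0.4411

Chained into 2 loop(s):
  loop 1: 10 segments, perimeter = 2.3511
  loop 2: 10 segments, perimeter = 2.3511
Total perimeter = 4.702

loops=2 perimeter=4.702


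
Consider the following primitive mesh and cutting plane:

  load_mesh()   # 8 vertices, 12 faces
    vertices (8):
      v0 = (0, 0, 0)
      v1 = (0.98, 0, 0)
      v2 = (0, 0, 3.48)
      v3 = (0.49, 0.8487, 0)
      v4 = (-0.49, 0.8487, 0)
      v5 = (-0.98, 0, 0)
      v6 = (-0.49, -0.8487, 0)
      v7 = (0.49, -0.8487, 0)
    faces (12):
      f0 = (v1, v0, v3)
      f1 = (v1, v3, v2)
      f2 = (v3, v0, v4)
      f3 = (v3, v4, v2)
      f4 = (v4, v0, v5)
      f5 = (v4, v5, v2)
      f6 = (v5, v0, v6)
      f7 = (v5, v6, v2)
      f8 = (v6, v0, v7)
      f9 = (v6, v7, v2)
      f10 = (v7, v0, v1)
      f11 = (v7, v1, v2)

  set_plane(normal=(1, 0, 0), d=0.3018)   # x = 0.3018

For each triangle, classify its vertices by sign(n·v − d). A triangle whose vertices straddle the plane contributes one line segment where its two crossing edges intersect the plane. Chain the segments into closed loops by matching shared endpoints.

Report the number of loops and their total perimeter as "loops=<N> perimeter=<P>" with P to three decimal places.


Straddling triangles (8 of 12):
  (v1,v0,v3) [+-+] → (0.3018, 0, 0)–(0.3018, 0.52273, 0)  len=0.5227
  (v1,v3,v2) [++-] → (0.3018, 0.52273, 1.3366)–(0.3018, 0, 2.4083)  len=1.1924
  (v3,v0,v4) [+--] → (0.3018, 0.52273, 0)–(0.3018, 0.8487, 0)  len=0.3260
  (v3,v4,v2) [+--] → (0.3018, 0.8487, 0)–(0.3018, 0.52273, 1.3366)  len=1.3758
  (v6,v0,v7) [--+] → (0.3018, -0.52273, 0)–(0.3018, -0.8487, 0)  len=0.3260
  (v6,v7,v2) [-+-] → (0.3018, -0.8487, 0)–(0.3018, -0.52273, 1.3366)  len=1.3758
  (v7,v0,v1) [+-+] → (0.3018, -0.52273, 0)–(0.3018, 0, 0)  len=0.5227
  (v7,v1,v2) [++-] → (0.3018, 0, 2.4083)–(0.3018, -0.52273, 1.3366)  len=1.1924

Chained into 1 loop(s):
  loop 1: 8 segments, perimeter = 6.8337
Total perimeter = 6.834

loops=1 perimeter=6.834


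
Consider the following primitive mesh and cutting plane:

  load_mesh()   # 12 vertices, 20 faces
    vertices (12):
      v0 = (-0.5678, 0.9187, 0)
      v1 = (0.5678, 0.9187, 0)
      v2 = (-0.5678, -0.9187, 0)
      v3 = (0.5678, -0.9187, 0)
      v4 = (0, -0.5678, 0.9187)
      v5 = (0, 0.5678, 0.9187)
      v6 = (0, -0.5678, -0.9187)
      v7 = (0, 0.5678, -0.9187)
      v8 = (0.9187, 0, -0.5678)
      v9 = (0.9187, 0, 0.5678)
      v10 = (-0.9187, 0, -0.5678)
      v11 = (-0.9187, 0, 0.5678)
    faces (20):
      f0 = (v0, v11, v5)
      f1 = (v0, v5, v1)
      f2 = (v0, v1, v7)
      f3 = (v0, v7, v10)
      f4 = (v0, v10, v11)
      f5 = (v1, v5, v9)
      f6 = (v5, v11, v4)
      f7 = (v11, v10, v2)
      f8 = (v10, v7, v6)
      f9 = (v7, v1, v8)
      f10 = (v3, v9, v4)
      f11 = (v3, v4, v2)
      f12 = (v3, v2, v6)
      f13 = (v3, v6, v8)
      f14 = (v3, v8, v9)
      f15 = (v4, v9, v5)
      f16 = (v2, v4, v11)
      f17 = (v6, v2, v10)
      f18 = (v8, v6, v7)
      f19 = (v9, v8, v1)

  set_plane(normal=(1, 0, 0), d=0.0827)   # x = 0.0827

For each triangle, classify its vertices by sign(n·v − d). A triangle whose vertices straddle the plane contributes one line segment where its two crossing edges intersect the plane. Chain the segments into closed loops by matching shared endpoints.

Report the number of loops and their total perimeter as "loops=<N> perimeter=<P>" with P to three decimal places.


loops=1 perimeter=6.006

Straddling triangles (10 of 20):
  (v0,v5,v1) [--+] → (0.0827, 0.618909, 0.784891)–(0.0827, 0.9187, 0)  len=0.8402
  (v0,v1,v7) [-+-] → (0.0827, 0.9187, 0)–(0.0827, 0.618909, -0.784891)  len=0.8402
  (v1,v5,v9) [+-+] → (0.0827, 0.618909, 0.784891)–(0.0827, 0.516687, 0.887113)  len=0.1446
  (v7,v1,v8) [-++] → (0.0827, 0.618909, -0.784891)–(0.0827, 0.516687, -0.887113)  len=0.1446
  (v3,v9,v4) [++-] → (0.0827, -0.516687, 0.887113)–(0.0827, -0.618909, 0.784891)  len=0.1446
  (v3,v4,v2) [+--] → (0.0827, -0.618909, 0.784891)–(0.0827, -0.9187, 0)  len=0.8402
  (v3,v2,v6) [+--] → (0.0827, -0.9187, 0)–(0.0827, -0.618909, -0.784891)  len=0.8402
  (v3,v6,v8) [+-+] → (0.0827, -0.618909, -0.784891)–(0.0827, -0.516687, -0.887113)  len=0.1446
  (v4,v9,v5) [-+-] → (0.0827, -0.516687, 0.887113)–(0.0827, 0.516687, 0.887113)  len=1.0334
  (v8,v6,v7) [+--] → (0.0827, -0.516687, -0.887113)–(0.0827, 0.516687, -0.887113)  len=1.0334

Chained into 1 loop(s):
  loop 1: 10 segments, perimeter = 6.0058
Total perimeter = 6.006


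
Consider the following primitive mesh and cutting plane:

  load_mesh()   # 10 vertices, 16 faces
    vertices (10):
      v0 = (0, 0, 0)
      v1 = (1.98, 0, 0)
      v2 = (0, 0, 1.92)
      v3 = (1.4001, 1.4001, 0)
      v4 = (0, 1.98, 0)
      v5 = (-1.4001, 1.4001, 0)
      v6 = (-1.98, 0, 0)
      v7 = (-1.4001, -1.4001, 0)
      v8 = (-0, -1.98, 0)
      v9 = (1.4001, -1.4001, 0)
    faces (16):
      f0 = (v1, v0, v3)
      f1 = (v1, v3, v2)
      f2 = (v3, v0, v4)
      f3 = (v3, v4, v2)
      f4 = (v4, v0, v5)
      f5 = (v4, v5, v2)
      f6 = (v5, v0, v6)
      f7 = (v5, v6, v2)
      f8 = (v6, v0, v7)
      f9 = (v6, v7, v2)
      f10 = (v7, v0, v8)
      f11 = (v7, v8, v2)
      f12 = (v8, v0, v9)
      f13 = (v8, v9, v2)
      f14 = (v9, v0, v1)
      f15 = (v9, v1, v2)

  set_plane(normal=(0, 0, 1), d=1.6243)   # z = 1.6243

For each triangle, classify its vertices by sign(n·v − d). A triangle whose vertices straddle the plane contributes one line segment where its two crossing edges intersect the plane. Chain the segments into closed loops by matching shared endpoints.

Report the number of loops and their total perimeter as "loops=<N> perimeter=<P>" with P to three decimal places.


Straddling triangles (8 of 16):
  (v1,v3,v2) [--+] → (0.21563, 0.21563, 1.6243)–(0.304941, 0, 1.6243)  len=0.2334
  (v3,v4,v2) [--+] → (0, 0.304941, 1.6243)–(0.21563, 0.21563, 1.6243)  len=0.2334
  (v4,v5,v2) [--+] → (-0.21563, 0.21563, 1.6243)–(0, 0.304941, 1.6243)  len=0.2334
  (v5,v6,v2) [--+] → (-0.304941, 0, 1.6243)–(-0.21563, 0.21563, 1.6243)  len=0.2334
  (v6,v7,v2) [--+] → (-0.21563, -0.21563, 1.6243)–(-0.304941, 0, 1.6243)  len=0.2334
  (v7,v8,v2) [--+] → (0, -0.304941, 1.6243)–(-0.21563, -0.21563, 1.6243)  len=0.2334
  (v8,v9,v2) [--+] → (0.21563, -0.21563, 1.6243)–(0, -0.304941, 1.6243)  len=0.2334
  (v9,v1,v2) [--+] → (0.304941, 0, 1.6243)–(0.21563, -0.21563, 1.6243)  len=0.2334

Chained into 1 loop(s):
  loop 1: 8 segments, perimeter = 1.8672
Total perimeter = 1.867

loops=1 perimeter=1.867


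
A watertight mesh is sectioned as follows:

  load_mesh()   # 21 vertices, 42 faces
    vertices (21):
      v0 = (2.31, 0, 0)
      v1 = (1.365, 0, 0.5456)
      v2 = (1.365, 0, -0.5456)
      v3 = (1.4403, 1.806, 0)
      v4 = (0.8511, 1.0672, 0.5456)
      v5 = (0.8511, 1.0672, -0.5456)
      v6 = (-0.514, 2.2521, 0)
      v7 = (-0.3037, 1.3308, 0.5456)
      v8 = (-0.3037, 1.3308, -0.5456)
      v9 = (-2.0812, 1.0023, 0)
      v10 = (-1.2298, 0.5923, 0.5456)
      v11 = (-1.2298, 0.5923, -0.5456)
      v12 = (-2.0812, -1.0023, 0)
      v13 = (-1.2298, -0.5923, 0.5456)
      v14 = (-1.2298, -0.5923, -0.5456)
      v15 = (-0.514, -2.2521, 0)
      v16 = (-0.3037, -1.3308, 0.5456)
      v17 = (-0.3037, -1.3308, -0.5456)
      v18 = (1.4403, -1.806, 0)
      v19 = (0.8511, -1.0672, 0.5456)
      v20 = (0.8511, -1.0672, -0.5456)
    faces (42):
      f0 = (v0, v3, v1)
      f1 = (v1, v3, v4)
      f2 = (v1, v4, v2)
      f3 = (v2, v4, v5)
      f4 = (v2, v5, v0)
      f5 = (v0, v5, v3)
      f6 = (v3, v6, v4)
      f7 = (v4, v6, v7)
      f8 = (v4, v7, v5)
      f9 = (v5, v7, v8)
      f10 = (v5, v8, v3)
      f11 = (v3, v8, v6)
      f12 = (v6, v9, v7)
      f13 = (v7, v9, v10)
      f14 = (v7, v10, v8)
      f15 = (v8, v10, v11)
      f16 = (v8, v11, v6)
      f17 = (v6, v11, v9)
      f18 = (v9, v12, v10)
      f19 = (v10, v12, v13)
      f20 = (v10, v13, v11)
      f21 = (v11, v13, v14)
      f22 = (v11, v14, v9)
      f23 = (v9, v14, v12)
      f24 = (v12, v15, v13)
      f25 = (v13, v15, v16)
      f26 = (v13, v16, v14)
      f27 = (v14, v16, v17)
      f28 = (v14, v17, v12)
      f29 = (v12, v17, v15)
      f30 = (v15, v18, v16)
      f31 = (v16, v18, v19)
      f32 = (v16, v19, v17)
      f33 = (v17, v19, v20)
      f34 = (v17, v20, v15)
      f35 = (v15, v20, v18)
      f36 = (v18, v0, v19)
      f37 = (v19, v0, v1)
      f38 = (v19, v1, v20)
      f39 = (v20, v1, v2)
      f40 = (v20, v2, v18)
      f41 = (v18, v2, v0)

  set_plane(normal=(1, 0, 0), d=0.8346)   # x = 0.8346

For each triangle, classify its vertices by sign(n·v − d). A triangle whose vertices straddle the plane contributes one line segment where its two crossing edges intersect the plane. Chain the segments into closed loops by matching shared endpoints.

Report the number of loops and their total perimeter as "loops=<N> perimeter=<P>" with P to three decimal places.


Straddling triangles (12 of 42):
  (v3,v6,v4) [+-+] → (0.8346, 1.94426, 0)–(0.8346, 1.08152, 0.539005)  len=1.0173
  (v4,v6,v7) [+--] → (0.8346, 1.08152, 0.539005)–(0.8346, 1.07097, 0.5456)  len=0.0124
  (v4,v7,v5) [+-+] → (0.8346, 1.07097, 0.5456)–(0.8346, 1.07097, -0.530009)  len=1.0756
  (v5,v7,v8) [+--] → (0.8346, 1.07097, -0.530009)–(0.8346, 1.07097, -0.5456)  len=0.0156
  (v5,v8,v3) [+-+] → (0.8346, 1.07097, -0.5456)–(0.8346, 1.64096, -0.18949)  len=0.6721
  (v3,v8,v6) [+--] → (0.8346, 1.64096, -0.18949)–(0.8346, 1.94426, 0)  len=0.3576
  (v15,v18,v16) [-+-] → (0.8346, -1.94426, 0)–(0.8346, -1.64096, 0.18949)  len=0.3576
  (v16,v18,v19) [-++] → (0.8346, -1.64096, 0.18949)–(0.8346, -1.07097, 0.5456)  len=0.6721
  (v16,v19,v17) [-+-] → (0.8346, -1.07097, 0.5456)–(0.8346, -1.07097, 0.530009)  len=0.0156
  (v17,v19,v20) [-++] → (0.8346, -1.07097, 0.530009)–(0.8346, -1.07097, -0.5456)  len=1.0756
  (v17,v20,v15) [-+-] → (0.8346, -1.07097, -0.5456)–(0.8346, -1.08152, -0.539005)  len=0.0124
  (v15,v20,v18) [-++] → (0.8346, -1.08152, -0.539005)–(0.8346, -1.94426, 0)  len=1.0173

Chained into 2 loop(s):
  loop 1: 6 segments, perimeter = 3.1506
  loop 2: 6 segments, perimeter = 3.1506
Total perimeter = 6.301

loops=2 perimeter=6.301


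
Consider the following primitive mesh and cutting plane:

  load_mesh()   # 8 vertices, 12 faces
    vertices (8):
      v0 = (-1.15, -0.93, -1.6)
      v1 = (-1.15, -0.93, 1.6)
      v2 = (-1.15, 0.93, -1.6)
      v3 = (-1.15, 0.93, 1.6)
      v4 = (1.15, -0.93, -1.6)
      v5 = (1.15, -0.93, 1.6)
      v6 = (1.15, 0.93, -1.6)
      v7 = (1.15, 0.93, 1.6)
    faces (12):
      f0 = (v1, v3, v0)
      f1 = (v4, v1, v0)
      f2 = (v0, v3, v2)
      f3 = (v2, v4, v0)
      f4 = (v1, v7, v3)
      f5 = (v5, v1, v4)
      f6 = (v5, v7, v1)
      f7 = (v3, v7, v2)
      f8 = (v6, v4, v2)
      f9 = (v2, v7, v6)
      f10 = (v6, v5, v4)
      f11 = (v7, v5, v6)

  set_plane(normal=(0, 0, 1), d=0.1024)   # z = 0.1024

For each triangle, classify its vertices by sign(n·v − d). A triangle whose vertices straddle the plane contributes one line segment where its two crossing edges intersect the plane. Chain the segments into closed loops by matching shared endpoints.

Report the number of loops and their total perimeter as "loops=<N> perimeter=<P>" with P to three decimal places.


Straddling triangles (8 of 12):
  (v1,v3,v0) [++-] → (-1.15, 0.05952, 0.1024)–(-1.15, -0.93, 0.1024)  len=0.9895
  (v4,v1,v0) [-+-] → (-0.0736, -0.93, 0.1024)–(-1.15, -0.93, 0.1024)  len=1.0764
  (v0,v3,v2) [-+-] → (-1.15, 0.05952, 0.1024)–(-1.15, 0.93, 0.1024)  len=0.8705
  (v5,v1,v4) [++-] → (-0.0736, -0.93, 0.1024)–(1.15, -0.93, 0.1024)  len=1.2236
  (v3,v7,v2) [++-] → (0.0736, 0.93, 0.1024)–(-1.15, 0.93, 0.1024)  len=1.2236
  (v2,v7,v6) [-+-] → (0.0736, 0.93, 0.1024)–(1.15, 0.93, 0.1024)  len=1.0764
  (v6,v5,v4) [-+-] → (1.15, -0.05952, 0.1024)–(1.15, -0.93, 0.1024)  len=0.8705
  (v7,v5,v6) [++-] → (1.15, -0.05952, 0.1024)–(1.15, 0.93, 0.1024)  len=0.9895

Chained into 1 loop(s):
  loop 1: 8 segments, perimeter = 8.3200
Total perimeter = 8.320

loops=1 perimeter=8.320


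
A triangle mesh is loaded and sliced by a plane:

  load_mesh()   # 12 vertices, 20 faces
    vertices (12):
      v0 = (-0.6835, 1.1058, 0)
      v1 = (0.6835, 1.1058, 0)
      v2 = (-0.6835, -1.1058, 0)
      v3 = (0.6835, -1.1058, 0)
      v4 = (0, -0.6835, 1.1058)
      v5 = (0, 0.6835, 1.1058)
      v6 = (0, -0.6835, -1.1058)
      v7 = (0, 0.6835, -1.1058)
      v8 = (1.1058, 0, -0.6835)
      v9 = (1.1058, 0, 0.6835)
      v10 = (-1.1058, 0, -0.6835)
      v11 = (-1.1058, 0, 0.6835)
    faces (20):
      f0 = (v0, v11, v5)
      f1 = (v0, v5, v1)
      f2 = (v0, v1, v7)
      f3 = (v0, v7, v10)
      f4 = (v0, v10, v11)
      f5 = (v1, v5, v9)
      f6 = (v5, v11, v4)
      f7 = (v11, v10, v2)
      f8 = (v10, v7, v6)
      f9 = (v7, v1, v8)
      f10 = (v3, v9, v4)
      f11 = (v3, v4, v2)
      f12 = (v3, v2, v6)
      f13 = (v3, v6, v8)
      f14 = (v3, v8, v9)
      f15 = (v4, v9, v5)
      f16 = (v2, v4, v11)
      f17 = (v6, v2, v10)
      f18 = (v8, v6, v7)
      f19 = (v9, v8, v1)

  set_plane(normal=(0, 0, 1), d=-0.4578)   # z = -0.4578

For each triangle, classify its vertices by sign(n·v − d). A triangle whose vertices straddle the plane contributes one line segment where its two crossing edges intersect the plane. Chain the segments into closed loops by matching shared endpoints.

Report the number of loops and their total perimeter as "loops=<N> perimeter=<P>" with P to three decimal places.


Straddling triangles (10 of 20):
  (v0,v1,v7) [++-] → (0.400532, 0.930968, -0.4578)–(-0.400532, 0.930968, -0.4578)  len=0.8011
  (v0,v7,v10) [+--] → (-0.400532, 0.930968, -0.4578)–(-0.966351, 0.365149, -0.4578)  len=0.8002
  (v0,v10,v11) [+-+] → (-0.966351, 0.365149, -0.4578)–(-1.1058, 0, -0.4578)  len=0.3909
  (v11,v10,v2) [+-+] → (-1.1058, 0, -0.4578)–(-0.966351, -0.365149, -0.4578)  len=0.3909
  (v7,v1,v8) [-+-] → (0.400532, 0.930968, -0.4578)–(0.966351, 0.365149, -0.4578)  len=0.8002
  (v3,v2,v6) [++-] → (-0.400532, -0.930968, -0.4578)–(0.400532, -0.930968, -0.4578)  len=0.8011
  (v3,v6,v8) [+--] → (0.400532, -0.930968, -0.4578)–(0.966351, -0.365149, -0.4578)  len=0.8002
  (v3,v8,v9) [+-+] → (0.966351, -0.365149, -0.4578)–(1.1058, 0, -0.4578)  len=0.3909
  (v6,v2,v10) [-+-] → (-0.400532, -0.930968, -0.4578)–(-0.966351, -0.365149, -0.4578)  len=0.8002
  (v9,v8,v1) [+-+] → (1.1058, 0, -0.4578)–(0.966351, 0.365149, -0.4578)  len=0.3909

Chained into 1 loop(s):
  loop 1: 10 segments, perimeter = 6.3664
Total perimeter = 6.366

loops=1 perimeter=6.366


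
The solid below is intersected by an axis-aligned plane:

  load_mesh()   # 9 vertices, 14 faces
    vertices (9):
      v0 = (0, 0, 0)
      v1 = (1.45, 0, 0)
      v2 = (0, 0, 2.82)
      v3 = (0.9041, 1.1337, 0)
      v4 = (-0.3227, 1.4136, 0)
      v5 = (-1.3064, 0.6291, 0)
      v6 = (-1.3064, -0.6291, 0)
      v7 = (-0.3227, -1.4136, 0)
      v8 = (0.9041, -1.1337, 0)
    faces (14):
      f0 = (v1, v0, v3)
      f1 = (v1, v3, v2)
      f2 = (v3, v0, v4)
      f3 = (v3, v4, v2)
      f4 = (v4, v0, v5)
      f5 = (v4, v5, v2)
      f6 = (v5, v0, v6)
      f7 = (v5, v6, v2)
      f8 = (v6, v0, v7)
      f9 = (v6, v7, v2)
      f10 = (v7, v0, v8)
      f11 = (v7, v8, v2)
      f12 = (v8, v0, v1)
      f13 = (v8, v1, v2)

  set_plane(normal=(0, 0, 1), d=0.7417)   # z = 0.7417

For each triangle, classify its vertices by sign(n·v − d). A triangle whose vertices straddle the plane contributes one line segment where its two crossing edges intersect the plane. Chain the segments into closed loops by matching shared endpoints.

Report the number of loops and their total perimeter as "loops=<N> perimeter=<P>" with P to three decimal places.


loops=1 perimeter=6.491

Straddling triangles (7 of 14):
  (v1,v3,v2) [--+] → (0.666309, 0.835521, 0.7417)–(1.06863, 0, 0.7417)  len=0.9273
  (v3,v4,v2) [--+] → (-0.237825, 1.0418, 0.7417)–(0.666309, 0.835521, 0.7417)  len=0.9274
  (v4,v5,v2) [--+] → (-0.962798, 0.463638, 0.7417)–(-0.237825, 1.0418, 0.7417)  len=0.9273
  (v5,v6,v2) [--+] → (-0.962798, -0.463638, 0.7417)–(-0.962798, 0.463638, 0.7417)  len=0.9273
  (v6,v7,v2) [--+] → (-0.237825, -1.0418, 0.7417)–(-0.962798, -0.463638, 0.7417)  len=0.9273
  (v7,v8,v2) [--+] → (0.666309, -0.835521, 0.7417)–(-0.237825, -1.0418, 0.7417)  len=0.9274
  (v8,v1,v2) [--+] → (1.06863, 0, 0.7417)–(0.666309, -0.835521, 0.7417)  len=0.9273

Chained into 1 loop(s):
  loop 1: 7 segments, perimeter = 6.4913
Total perimeter = 6.491


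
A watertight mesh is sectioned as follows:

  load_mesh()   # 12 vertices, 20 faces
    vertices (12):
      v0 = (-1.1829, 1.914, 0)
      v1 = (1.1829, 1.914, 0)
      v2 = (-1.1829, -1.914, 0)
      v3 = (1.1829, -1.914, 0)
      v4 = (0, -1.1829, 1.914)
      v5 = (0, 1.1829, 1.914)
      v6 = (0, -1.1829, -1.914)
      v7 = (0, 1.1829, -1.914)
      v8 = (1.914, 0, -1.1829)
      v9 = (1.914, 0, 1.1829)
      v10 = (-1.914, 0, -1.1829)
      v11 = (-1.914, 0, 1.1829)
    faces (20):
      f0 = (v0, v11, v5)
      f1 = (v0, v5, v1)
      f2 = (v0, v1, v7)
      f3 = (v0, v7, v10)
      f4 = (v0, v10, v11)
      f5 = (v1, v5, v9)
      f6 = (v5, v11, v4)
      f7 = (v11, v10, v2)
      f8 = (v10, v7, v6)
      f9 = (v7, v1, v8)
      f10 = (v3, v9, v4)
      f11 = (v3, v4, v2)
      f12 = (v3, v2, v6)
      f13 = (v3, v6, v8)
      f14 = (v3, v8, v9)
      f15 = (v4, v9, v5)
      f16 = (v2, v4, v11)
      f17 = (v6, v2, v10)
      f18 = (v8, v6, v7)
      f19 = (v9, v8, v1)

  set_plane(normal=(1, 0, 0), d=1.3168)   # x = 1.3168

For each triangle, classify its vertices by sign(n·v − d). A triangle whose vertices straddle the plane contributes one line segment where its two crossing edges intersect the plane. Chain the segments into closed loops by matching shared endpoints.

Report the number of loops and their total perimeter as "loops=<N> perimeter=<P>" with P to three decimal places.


Straddling triangles (8 of 20):
  (v1,v5,v9) [--+] → (1.3168, 0.369085, 1.41102)–(1.3168, 1.56345, 0.216647)  len=1.6891
  (v7,v1,v8) [--+] → (1.3168, 1.56345, -0.216647)–(1.3168, 0.369085, -1.41102)  len=1.6891
  (v3,v9,v4) [-+-] → (1.3168, -1.56345, 0.216647)–(1.3168, -0.369085, 1.41102)  len=1.6891
  (v3,v6,v8) [--+] → (1.3168, -0.369085, -1.41102)–(1.3168, -1.56345, -0.216647)  len=1.6891
  (v3,v8,v9) [-++] → (1.3168, -1.56345, -0.216647)–(1.3168, -1.56345, 0.216647)  len=0.4333
  (v4,v9,v5) [-+-] → (1.3168, -0.369085, 1.41102)–(1.3168, 0.369085, 1.41102)  len=0.7382
  (v8,v6,v7) [+--] → (1.3168, -0.369085, -1.41102)–(1.3168, 0.369085, -1.41102)  len=0.7382
  (v9,v8,v1) [++-] → (1.3168, 1.56345, -0.216647)–(1.3168, 1.56345, 0.216647)  len=0.4333

Chained into 1 loop(s):
  loop 1: 8 segments, perimeter = 9.0993
Total perimeter = 9.099

loops=1 perimeter=9.099


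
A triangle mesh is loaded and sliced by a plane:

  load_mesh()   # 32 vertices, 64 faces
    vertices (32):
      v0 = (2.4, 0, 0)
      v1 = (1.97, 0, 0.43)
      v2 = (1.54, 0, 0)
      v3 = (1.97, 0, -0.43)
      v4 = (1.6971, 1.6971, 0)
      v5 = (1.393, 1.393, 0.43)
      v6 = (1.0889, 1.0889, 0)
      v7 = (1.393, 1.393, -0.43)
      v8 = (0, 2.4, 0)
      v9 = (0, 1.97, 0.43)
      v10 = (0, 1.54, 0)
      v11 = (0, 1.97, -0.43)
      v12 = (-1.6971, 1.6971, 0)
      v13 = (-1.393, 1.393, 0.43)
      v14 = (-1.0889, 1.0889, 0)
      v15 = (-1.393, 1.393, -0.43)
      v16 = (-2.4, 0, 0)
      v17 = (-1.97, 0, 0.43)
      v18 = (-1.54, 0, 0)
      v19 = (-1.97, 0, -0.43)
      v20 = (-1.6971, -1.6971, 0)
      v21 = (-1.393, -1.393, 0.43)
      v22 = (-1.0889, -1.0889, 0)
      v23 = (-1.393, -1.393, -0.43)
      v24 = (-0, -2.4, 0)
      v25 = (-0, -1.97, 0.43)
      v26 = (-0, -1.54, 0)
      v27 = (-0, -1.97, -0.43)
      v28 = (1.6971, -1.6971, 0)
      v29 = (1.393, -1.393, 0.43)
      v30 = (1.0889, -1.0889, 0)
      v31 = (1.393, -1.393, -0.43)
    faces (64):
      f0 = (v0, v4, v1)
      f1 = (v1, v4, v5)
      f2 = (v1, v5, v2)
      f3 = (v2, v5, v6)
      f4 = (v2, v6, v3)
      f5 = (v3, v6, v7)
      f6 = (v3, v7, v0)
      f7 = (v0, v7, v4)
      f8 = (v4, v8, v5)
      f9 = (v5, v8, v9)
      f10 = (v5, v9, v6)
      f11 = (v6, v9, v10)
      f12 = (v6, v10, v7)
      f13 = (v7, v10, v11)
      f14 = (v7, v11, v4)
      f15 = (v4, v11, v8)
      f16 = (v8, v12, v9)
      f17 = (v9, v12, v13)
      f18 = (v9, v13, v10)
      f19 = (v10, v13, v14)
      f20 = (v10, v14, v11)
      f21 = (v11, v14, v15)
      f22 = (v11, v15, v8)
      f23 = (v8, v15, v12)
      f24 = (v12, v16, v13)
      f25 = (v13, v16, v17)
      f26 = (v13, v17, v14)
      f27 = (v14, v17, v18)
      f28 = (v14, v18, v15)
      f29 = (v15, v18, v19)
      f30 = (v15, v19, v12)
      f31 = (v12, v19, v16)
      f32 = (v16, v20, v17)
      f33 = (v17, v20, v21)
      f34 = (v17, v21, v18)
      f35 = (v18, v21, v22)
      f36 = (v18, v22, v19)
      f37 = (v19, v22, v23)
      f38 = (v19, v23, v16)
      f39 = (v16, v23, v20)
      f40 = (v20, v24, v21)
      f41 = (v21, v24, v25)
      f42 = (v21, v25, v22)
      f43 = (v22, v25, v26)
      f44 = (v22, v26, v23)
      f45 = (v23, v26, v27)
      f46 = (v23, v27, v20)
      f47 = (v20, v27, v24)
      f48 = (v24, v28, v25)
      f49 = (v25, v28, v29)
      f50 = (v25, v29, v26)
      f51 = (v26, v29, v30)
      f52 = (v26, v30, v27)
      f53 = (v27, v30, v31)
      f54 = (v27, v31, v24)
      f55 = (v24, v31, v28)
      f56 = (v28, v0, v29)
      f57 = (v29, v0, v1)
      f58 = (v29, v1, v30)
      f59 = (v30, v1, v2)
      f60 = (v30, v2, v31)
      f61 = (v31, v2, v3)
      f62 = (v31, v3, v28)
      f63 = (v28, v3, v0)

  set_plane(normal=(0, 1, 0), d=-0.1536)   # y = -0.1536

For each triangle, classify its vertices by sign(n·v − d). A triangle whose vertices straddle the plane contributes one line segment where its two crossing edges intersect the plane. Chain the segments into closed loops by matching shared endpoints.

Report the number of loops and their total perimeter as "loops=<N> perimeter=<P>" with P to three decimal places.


Straddling triangles (16 of 64):
  (v16,v20,v17) [+-+] → (-2.33638, -0.1536, 0)–(-1.9453, -0.1536, 0.391082)  len=0.5531
  (v17,v20,v21) [+--] → (-1.9453, -0.1536, 0.391082)–(-1.90638, -0.1536, 0.43)  len=0.0550
  (v17,v21,v18) [+-+] → (-1.90638, -0.1536, 0.43)–(-1.52379, -0.1536, 0.0474142)  len=0.5411
  (v18,v21,v22) [+--] → (-1.52379, -0.1536, 0.0474142)–(-1.47637, -0.1536, 0)  len=0.0671
  (v18,v22,v19) [+-+] → (-1.47637, -0.1536, 0)–(-1.84571, -0.1536, -0.369344)  len=0.5223
  (v19,v22,v23) [+--] → (-1.84571, -0.1536, -0.369344)–(-1.90638, -0.1536, -0.43)  len=0.0858
  (v19,v23,v16) [+-+] → (-1.90638, -0.1536, -0.43)–(-2.28896, -0.1536, -0.0474142)  len=0.5411
  (v16,v23,v20) [+--] → (-2.28896, -0.1536, -0.0474142)–(-2.33638, -0.1536, 0)  len=0.0671
  (v28,v0,v29) [-+-] → (2.33638, -0.1536, 0)–(2.28896, -0.1536, 0.0474142)  len=0.0671
  (v29,v0,v1) [-++] → (2.28896, -0.1536, 0.0474142)–(1.90638, -0.1536, 0.43)  len=0.5411
  (v29,v1,v30) [-+-] → (1.90638, -0.1536, 0.43)–(1.84571, -0.1536, 0.369344)  len=0.0858
  (v30,v1,v2) [-++] → (1.84571, -0.1536, 0.369344)–(1.47637, -0.1536, 0)  len=0.5223
  (v30,v2,v31) [-+-] → (1.47637, -0.1536, 0)–(1.52379, -0.1536, -0.0474142)  len=0.0671
  (v31,v2,v3) [-++] → (1.52379, -0.1536, -0.0474142)–(1.90638, -0.1536, -0.43)  len=0.5411
  (v31,v3,v28) [-+-] → (1.90638, -0.1536, -0.43)–(1.9453, -0.1536, -0.391082)  len=0.0550
  (v28,v3,v0) [-++] → (1.9453, -0.1536, -0.391082)–(2.33638, -0.1536, 0)  len=0.5531

Chained into 2 loop(s):
  loop 1: 8 segments, perimeter = 2.4325
  loop 2: 8 segments, perimeter = 2.4325
Total perimeter = 4.865

loops=2 perimeter=4.865


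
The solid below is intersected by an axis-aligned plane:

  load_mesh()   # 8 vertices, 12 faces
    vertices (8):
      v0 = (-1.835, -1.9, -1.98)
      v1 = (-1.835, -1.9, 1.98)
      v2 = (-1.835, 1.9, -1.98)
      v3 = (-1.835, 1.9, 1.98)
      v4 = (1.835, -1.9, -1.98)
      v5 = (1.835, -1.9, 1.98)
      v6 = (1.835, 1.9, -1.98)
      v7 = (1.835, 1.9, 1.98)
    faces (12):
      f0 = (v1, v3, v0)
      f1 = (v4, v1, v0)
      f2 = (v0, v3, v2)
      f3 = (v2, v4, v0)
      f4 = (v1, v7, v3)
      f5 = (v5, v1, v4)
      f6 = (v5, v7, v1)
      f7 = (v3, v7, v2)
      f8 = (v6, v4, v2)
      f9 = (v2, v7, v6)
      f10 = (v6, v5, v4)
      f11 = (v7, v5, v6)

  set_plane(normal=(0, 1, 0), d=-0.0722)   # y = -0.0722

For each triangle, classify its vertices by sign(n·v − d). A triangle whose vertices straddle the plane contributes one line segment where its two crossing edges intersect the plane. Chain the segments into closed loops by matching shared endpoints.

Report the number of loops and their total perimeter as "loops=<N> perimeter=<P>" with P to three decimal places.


loops=1 perimeter=15.260

Straddling triangles (8 of 12):
  (v1,v3,v0) [-+-] → (-1.835, -0.0722, 1.98)–(-1.835, -0.0722, -0.07524)  len=2.0552
  (v0,v3,v2) [-++] → (-1.835, -0.0722, -0.07524)–(-1.835, -0.0722, -1.98)  len=1.9048
  (v2,v4,v0) [+--] → (0.06973, -0.0722, -1.98)–(-1.835, -0.0722, -1.98)  len=1.9047
  (v1,v7,v3) [-++] → (-0.06973, -0.0722, 1.98)–(-1.835, -0.0722, 1.98)  len=1.7653
  (v5,v7,v1) [-+-] → (1.835, -0.0722, 1.98)–(-0.06973, -0.0722, 1.98)  len=1.9047
  (v6,v4,v2) [+-+] → (1.835, -0.0722, -1.98)–(0.06973, -0.0722, -1.98)  len=1.7653
  (v6,v5,v4) [+--] → (1.835, -0.0722, 0.07524)–(1.835, -0.0722, -1.98)  len=2.0552
  (v7,v5,v6) [+-+] → (1.835, -0.0722, 1.98)–(1.835, -0.0722, 0.07524)  len=1.9048

Chained into 1 loop(s):
  loop 1: 8 segments, perimeter = 15.2600
Total perimeter = 15.260


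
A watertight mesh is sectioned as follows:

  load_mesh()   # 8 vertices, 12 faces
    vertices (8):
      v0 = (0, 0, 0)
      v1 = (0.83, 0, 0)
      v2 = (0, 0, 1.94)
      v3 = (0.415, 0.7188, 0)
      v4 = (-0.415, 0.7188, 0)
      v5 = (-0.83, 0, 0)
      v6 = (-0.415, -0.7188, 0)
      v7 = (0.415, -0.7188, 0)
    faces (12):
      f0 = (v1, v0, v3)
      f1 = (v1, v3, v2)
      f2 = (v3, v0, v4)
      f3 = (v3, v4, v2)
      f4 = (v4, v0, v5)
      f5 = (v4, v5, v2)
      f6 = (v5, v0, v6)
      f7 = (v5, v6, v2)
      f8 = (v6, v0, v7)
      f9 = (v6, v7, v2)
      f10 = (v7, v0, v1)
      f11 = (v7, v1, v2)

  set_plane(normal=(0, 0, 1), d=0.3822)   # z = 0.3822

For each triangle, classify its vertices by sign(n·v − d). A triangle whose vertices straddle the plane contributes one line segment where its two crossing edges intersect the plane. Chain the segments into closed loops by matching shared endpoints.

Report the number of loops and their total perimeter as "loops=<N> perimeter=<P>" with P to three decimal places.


loops=1 perimeter=3.999

Straddling triangles (6 of 12):
  (v1,v3,v2) [--+] → (0.333241, 0.577189, 0.3822)–(0.666481, 0, 0.3822)  len=0.6665
  (v3,v4,v2) [--+] → (-0.333241, 0.577189, 0.3822)–(0.333241, 0.577189, 0.3822)  len=0.6665
  (v4,v5,v2) [--+] → (-0.666481, 0, 0.3822)–(-0.333241, 0.577189, 0.3822)  len=0.6665
  (v5,v6,v2) [--+] → (-0.333241, -0.577189, 0.3822)–(-0.666481, 0, 0.3822)  len=0.6665
  (v6,v7,v2) [--+] → (0.333241, -0.577189, 0.3822)–(-0.333241, -0.577189, 0.3822)  len=0.6665
  (v7,v1,v2) [--+] → (0.666481, 0, 0.3822)–(0.333241, -0.577189, 0.3822)  len=0.6665

Chained into 1 loop(s):
  loop 1: 6 segments, perimeter = 3.9989
Total perimeter = 3.999


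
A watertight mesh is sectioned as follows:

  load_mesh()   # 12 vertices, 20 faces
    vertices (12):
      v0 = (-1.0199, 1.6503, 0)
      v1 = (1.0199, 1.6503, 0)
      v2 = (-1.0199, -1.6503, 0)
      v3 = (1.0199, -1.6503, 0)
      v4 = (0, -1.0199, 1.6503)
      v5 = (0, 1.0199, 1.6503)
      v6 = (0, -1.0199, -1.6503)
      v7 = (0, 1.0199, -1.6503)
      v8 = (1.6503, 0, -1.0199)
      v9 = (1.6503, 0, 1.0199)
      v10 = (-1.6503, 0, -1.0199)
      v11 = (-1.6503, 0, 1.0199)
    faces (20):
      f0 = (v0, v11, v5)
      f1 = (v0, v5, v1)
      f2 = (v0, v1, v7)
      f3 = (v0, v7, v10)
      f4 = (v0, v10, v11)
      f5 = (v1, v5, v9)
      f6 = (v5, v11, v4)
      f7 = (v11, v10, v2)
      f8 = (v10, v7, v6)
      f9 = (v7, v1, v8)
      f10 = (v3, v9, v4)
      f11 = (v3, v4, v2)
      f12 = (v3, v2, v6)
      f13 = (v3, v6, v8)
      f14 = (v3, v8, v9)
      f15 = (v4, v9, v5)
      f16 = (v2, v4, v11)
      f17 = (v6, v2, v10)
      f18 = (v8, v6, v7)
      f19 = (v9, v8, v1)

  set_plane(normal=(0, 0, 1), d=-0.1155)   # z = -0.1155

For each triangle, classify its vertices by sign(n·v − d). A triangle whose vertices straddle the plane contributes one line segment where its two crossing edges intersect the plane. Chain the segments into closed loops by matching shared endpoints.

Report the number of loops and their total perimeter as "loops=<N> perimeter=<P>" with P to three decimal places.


Straddling triangles (10 of 20):
  (v0,v1,v7) [++-] → (0.94852, 1.60618, -0.1155)–(-0.94852, 1.60618, -0.1155)  len=1.8970
  (v0,v7,v10) [+--] → (-0.94852, 1.60618, -0.1155)–(-1.09129, 1.46341, -0.1155)  len=0.2019
  (v0,v10,v11) [+-+] → (-1.09129, 1.46341, -0.1155)–(-1.6503, 0, -0.1155)  len=1.5665
  (v11,v10,v2) [+-+] → (-1.6503, 0, -0.1155)–(-1.09129, -1.46341, -0.1155)  len=1.5665
  (v7,v1,v8) [-+-] → (0.94852, 1.60618, -0.1155)–(1.09129, 1.46341, -0.1155)  len=0.2019
  (v3,v2,v6) [++-] → (-0.94852, -1.60618, -0.1155)–(0.94852, -1.60618, -0.1155)  len=1.8970
  (v3,v6,v8) [+--] → (0.94852, -1.60618, -0.1155)–(1.09129, -1.46341, -0.1155)  len=0.2019
  (v3,v8,v9) [+-+] → (1.09129, -1.46341, -0.1155)–(1.6503, 0, -0.1155)  len=1.5665
  (v6,v2,v10) [-+-] → (-0.94852, -1.60618, -0.1155)–(-1.09129, -1.46341, -0.1155)  len=0.2019
  (v9,v8,v1) [+-+] → (1.6503, 0, -0.1155)–(1.09129, 1.46341, -0.1155)  len=1.5665

Chained into 1 loop(s):
  loop 1: 10 segments, perimeter = 10.8679
Total perimeter = 10.868

loops=1 perimeter=10.868


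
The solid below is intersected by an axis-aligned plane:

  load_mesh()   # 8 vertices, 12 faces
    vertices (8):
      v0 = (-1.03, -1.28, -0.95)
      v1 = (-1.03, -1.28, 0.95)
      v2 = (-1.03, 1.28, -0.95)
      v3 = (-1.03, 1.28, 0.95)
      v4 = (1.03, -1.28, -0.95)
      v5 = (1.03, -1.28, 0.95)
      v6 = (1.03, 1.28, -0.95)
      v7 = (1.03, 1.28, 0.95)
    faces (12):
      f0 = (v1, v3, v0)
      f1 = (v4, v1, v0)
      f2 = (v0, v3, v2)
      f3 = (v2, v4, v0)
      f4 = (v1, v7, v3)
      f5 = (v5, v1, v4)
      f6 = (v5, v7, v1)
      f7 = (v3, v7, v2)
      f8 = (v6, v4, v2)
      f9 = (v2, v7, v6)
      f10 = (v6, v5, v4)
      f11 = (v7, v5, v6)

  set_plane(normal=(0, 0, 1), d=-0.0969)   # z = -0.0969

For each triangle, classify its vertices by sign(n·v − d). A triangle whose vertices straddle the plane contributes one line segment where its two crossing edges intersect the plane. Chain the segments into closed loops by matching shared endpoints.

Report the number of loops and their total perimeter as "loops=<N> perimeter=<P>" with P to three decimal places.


loops=1 perimeter=9.240

Straddling triangles (8 of 12):
  (v1,v3,v0) [++-] → (-1.03, -0.13056, -0.0969)–(-1.03, -1.28, -0.0969)  len=1.1494
  (v4,v1,v0) [-+-] → (0.10506, -1.28, -0.0969)–(-1.03, -1.28, -0.0969)  len=1.1351
  (v0,v3,v2) [-+-] → (-1.03, -0.13056, -0.0969)–(-1.03, 1.28, -0.0969)  len=1.4106
  (v5,v1,v4) [++-] → (0.10506, -1.28, -0.0969)–(1.03, -1.28, -0.0969)  len=0.9249
  (v3,v7,v2) [++-] → (-0.10506, 1.28, -0.0969)–(-1.03, 1.28, -0.0969)  len=0.9249
  (v2,v7,v6) [-+-] → (-0.10506, 1.28, -0.0969)–(1.03, 1.28, -0.0969)  len=1.1351
  (v6,v5,v4) [-+-] → (1.03, 0.13056, -0.0969)–(1.03, -1.28, -0.0969)  len=1.4106
  (v7,v5,v6) [++-] → (1.03, 0.13056, -0.0969)–(1.03, 1.28, -0.0969)  len=1.1494

Chained into 1 loop(s):
  loop 1: 8 segments, perimeter = 9.2400
Total perimeter = 9.240
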